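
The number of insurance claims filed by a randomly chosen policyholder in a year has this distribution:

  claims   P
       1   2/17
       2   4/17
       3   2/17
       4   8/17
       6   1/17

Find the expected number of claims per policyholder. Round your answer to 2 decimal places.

E[X] = (2/17)·1 + (4/17)·2 + (2/17)·3 + (8/17)·4 + (1/17)·6
     = 54/17 ≈ 3.18

3.18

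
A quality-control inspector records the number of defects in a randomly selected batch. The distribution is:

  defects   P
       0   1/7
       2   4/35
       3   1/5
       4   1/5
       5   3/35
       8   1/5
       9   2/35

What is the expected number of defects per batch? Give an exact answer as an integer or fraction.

E[X] = (1/7)·0 + (4/35)·2 + (1/5)·3 + (1/5)·4 + (3/35)·5 + (1/5)·8 + (2/35)·9
     = 146/35

146/35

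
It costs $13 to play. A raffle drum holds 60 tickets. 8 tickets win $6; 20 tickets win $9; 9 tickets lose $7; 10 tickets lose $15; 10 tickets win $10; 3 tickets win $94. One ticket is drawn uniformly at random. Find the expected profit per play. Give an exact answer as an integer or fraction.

-383/60 dollars

E[payout] = (8/60)·6 + (20/60)·9 + (9/60)·(-7) + (10/60)·(-15) + (10/60)·10 + (3/60)·94 = 397/60
Expected profit = 397/60 − 13 = -383/60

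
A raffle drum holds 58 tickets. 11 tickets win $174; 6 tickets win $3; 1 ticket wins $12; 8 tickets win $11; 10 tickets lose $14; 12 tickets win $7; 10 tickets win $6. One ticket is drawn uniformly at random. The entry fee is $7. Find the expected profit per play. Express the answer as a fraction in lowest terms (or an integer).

815/29 dollars

E[payout] = (11/58)·174 + (6/58)·3 + (1/58)·12 + (8/58)·11 + (10/58)·(-14) + (12/58)·7 + (10/58)·6 = 1018/29
Expected profit = 1018/29 − 7 = 815/29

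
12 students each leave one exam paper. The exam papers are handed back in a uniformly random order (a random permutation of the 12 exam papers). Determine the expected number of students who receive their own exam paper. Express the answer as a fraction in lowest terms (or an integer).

1

Let Xᵢ = 1 if person i gets their own exam paper. For each i, P(Xᵢ=1) = 1/12.
By linearity of expectation, E[X₁+…+X_12] = 12·(1/12) = 1.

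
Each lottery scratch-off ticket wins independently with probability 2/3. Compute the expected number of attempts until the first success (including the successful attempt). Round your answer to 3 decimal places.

For a geometric distribution, E[trials] = 1/p = 1/(2/3) = 3/2.
≈ 1.500

1.500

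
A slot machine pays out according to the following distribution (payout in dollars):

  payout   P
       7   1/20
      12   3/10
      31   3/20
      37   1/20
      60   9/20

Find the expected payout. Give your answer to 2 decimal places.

E[X] = (1/20)·7 + (3/10)·12 + (3/20)·31 + (1/20)·37 + (9/20)·60
     = 749/20 ≈ 37.45

$37.45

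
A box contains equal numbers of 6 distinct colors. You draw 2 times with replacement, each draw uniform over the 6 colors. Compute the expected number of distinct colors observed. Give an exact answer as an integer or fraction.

11/6

Let Xⱼ=1 if type j appears at least once. P(Xⱼ=1) = 1 − ((6−1)/6)^2 = 11/36.
E[#distinct] = 6·11/36 = 11/6.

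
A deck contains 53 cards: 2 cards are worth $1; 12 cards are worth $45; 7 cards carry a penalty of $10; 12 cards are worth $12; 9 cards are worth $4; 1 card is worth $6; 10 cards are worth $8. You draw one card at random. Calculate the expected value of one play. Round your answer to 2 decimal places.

E[payout] = (2/53)·1 + (12/53)·45 + (7/53)·(-10) + (12/53)·12 + (9/53)·4 + (1/53)·6 + (10/53)·8 = 738/53
≈ $13.92

$13.92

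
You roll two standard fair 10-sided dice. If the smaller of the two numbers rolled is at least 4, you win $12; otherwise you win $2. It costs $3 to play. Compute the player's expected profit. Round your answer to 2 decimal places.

$3.90

E[payout] = (51/100)·2 + (49/100)·12 = 69/10
Expected profit = 69/10 − 3 = 39/10 ≈ $3.90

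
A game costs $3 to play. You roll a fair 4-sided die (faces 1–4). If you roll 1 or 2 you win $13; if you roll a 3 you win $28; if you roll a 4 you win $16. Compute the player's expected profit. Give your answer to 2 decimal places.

$14.50

E[payout] = (1/2)·13 + (1/4)·16 + (1/4)·28 = 35/2
Expected profit = 35/2 − 3 = 29/2 ≈ $14.50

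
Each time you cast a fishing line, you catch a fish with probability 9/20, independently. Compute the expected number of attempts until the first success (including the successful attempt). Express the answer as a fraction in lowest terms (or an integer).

20/9

For a geometric distribution, E[trials] = 1/p = 1/(9/20) = 20/9.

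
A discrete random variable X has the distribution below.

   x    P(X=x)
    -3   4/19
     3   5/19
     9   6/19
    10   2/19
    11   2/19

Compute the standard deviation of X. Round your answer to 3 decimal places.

E[X] = 99/19, E[X²] = 1009/19
Var(X) = E[X²] − (E[X])² = 1009/19 − 9801/361 = 9370/361
SD(X) = √(9370/361) ≈ 5.095

5.095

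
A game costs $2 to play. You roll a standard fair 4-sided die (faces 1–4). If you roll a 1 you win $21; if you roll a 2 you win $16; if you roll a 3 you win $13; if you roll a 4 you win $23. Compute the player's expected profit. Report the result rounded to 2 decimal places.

$16.25

E[payout] = (1/4)·13 + (1/4)·16 + (1/4)·21 + (1/4)·23 = 73/4
Expected profit = 73/4 − 2 = 65/4 ≈ $16.25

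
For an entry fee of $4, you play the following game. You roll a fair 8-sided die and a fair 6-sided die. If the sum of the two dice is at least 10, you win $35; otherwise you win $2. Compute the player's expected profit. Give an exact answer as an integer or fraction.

133/16 dollars

E[payout] = (11/16)·2 + (5/16)·35 = 197/16
Expected profit = 197/16 − 4 = 133/16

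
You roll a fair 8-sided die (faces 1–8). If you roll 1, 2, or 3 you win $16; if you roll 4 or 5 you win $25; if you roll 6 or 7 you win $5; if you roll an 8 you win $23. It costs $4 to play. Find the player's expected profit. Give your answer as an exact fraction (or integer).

99/8 dollars

E[payout] = (1/4)·5 + (3/8)·16 + (1/8)·23 + (1/4)·25 = 131/8
Expected profit = 131/8 − 4 = 99/8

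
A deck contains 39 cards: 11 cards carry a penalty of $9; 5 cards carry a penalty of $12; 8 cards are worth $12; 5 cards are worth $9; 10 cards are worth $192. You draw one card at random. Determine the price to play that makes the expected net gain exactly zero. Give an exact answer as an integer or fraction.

E[payout] = (11/39)·(-9) + (5/39)·(-12) + (8/39)·12 + (5/39)·9 + (10/39)·192 = 634/13
Fair fee = E[payout] = 634/13

634/13 dollars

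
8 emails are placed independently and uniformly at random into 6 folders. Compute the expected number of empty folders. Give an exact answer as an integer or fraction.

390625/279936

Let Xⱼ=1 if folder j is empty. P(Xⱼ=1) = ((6-1)/6)^8 = 390625/1679616.
By linearity, E[#empty] = 6·390625/1679616 = 390625/279936.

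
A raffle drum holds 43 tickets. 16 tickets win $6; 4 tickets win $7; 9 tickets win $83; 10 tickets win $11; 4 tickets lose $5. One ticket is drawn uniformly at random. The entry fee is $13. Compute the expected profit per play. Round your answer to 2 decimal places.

$9.35

E[payout] = (16/43)·6 + (4/43)·7 + (9/43)·83 + (10/43)·11 + (4/43)·(-5) = 961/43
Expected profit = 961/43 − 13 = 402/43 ≈ $9.35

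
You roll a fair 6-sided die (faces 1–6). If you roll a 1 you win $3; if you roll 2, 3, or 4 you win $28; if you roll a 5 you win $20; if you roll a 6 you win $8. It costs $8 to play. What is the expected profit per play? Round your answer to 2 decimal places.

$11.17

E[payout] = (1/6)·3 + (1/6)·8 + (1/6)·20 + (1/2)·28 = 115/6
Expected profit = 115/6 − 8 = 67/6 ≈ $11.17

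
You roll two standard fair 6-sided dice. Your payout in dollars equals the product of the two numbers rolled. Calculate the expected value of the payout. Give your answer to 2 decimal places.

$12.25

Distribution of the product of the two numbers rolled: 1 w.p. 1/36, 2 w.p. 1/18, 3 w.p. 1/18, 4 w.p. 1/12, 5 w.p. 1/18, 6 w.p. 1/9, …
E[payout] = (1/36)·1 + (1/18)·2 + (1/18)·3 + (1/12)·4 + (1/18)·5 + (1/9)·6 + (1/18)·8 + (1/36)·9 + (1/18)·10 + (1/9)·12 + (1/18)·15 + (1/36)·16 + (1/18)·18 + (1/18)·20 + (1/18)·24 + (1/36)·25 + (1/18)·30 + (1/36)·36 = 49/4
≈ $12.25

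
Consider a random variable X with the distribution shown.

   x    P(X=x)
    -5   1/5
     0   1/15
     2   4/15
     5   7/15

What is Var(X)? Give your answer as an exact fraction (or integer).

E[X] = (1/5)·(-5) + (1/15)·0 + (4/15)·2 + (7/15)·5 = 28/15
E[X²] = (1/5)·25 + (1/15)·0 + (4/15)·4 + (7/15)·25 = 266/15
Var(X) = 266/15 − (28/15)² = 3206/225

3206/225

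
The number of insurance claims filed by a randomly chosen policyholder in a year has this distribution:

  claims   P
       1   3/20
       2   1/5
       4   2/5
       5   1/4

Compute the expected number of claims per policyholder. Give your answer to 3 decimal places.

E[X] = (3/20)·1 + (1/5)·2 + (2/5)·4 + (1/4)·5
     = 17/5 ≈ 3.400

3.400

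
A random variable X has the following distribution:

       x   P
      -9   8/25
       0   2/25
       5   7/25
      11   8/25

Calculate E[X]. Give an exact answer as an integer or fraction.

51/25

E[X] = (8/25)·(-9) + (2/25)·0 + (7/25)·5 + (8/25)·11
     = 51/25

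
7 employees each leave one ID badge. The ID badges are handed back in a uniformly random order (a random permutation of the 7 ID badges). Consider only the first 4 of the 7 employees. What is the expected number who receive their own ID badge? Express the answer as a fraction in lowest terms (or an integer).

Let Xᵢ = 1 if person i gets their own ID badge. For each i, P(Xᵢ=1) = 1/7.
By linearity of expectation, E[X₁+…+X_4] = 4·(1/7) = 4/7.

4/7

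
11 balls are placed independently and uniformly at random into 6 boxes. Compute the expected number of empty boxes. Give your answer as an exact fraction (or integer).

48828125/60466176

Let Xⱼ=1 if box j is empty. P(Xⱼ=1) = ((6-1)/6)^11 = 48828125/362797056.
By linearity, E[#empty] = 6·48828125/362797056 = 48828125/60466176.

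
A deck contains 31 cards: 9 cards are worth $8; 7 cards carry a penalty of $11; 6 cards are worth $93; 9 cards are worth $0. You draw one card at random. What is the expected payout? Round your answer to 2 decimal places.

$17.84

E[payout] = (9/31)·8 + (7/31)·(-11) + (6/31)·93 + (9/31)·0 = 553/31
≈ $17.84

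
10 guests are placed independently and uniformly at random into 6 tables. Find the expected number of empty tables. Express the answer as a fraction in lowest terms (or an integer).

9765625/10077696

Let Xⱼ=1 if table j is empty. P(Xⱼ=1) = ((6-1)/6)^10 = 9765625/60466176.
By linearity, E[#empty] = 6·9765625/60466176 = 9765625/10077696.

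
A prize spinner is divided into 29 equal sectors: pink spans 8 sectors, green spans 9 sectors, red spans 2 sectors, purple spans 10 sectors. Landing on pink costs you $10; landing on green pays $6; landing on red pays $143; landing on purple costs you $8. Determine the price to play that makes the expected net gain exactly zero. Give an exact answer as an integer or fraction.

180/29 dollars

E[payout] = (8/29)·(-10) + (9/29)·6 + (2/29)·143 + (10/29)·(-8) = 180/29
Fair fee = E[payout] = 180/29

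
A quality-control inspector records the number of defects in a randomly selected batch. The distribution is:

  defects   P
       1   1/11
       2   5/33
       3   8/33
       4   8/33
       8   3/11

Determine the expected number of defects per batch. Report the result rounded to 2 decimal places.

E[X] = (1/11)·1 + (5/33)·2 + (8/33)·3 + (8/33)·4 + (3/11)·8
     = 47/11 ≈ 4.27

4.27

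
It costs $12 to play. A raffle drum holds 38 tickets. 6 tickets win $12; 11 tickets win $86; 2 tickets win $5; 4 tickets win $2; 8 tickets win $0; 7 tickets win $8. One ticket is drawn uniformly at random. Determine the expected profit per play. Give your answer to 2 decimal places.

$16.74

E[payout] = (6/38)·12 + (11/38)·86 + (2/38)·5 + (4/38)·2 + (8/38)·0 + (7/38)·8 = 546/19
Expected profit = 546/19 − 12 = 318/19 ≈ $16.74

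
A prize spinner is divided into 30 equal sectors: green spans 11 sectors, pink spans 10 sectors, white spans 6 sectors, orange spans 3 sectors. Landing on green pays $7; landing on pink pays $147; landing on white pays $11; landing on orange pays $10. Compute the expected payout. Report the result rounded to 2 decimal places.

E[payout] = (11/30)·7 + (10/30)·147 + (6/30)·11 + (3/30)·10 = 1643/30
≈ $54.77

$54.77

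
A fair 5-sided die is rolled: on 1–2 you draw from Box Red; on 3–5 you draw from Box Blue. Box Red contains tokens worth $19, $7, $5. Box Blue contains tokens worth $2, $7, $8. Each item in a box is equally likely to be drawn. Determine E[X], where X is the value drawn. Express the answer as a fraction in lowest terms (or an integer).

113/15 dollars

E[X | Box Red] = (19 + 7 + 5)/3 = 31/3
E[X | Box Blue] = (2 + 7 + 8)/3 = 17/3
E[X] = (2/5)·31/3 + (3/5)·17/3 = 113/15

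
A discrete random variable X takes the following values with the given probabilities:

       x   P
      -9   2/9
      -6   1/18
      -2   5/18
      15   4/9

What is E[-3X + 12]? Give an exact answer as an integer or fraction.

E[-3x+12] = (2/9)·39 + (1/18)·30 + (5/18)·18 + (4/9)·(-33)
     = 2/3

2/3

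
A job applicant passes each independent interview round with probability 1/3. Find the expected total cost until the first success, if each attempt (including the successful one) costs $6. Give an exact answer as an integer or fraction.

$18

E[#attempts] = 1/p = 3; E[cost] = 6·3 = 18.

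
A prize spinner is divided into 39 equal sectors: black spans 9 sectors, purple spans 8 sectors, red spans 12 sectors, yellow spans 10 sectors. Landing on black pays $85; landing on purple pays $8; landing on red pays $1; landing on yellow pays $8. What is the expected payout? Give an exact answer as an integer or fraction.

E[payout] = (9/39)·85 + (8/39)·8 + (12/39)·1 + (10/39)·8 = 307/13

307/13 dollars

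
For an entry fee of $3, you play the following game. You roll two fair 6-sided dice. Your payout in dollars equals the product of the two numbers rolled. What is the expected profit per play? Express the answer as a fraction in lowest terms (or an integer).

Distribution of the product of the two numbers rolled: 1 w.p. 1/36, 2 w.p. 1/18, 3 w.p. 1/18, 4 w.p. 1/12, 5 w.p. 1/18, 6 w.p. 1/9, …
E[payout] = (1/36)·1 + (1/18)·2 + (1/18)·3 + (1/12)·4 + (1/18)·5 + (1/9)·6 + (1/18)·8 + (1/36)·9 + (1/18)·10 + (1/9)·12 + (1/18)·15 + (1/36)·16 + (1/18)·18 + (1/18)·20 + (1/18)·24 + (1/36)·25 + (1/18)·30 + (1/36)·36 = 49/4
Expected profit = 49/4 − 3 = 37/4

37/4 dollars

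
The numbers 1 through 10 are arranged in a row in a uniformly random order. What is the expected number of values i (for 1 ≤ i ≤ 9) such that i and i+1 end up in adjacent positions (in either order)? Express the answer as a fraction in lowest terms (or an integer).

For each i ∈ {1,…,9}, let Xᵢ = 1 if i and i+1 are adjacent. P(Xᵢ=1) = 2·(10−1)!/10! = 2/10.
By linearity, E[ΣXᵢ] = (9)·(2/10) = 9/5.

9/5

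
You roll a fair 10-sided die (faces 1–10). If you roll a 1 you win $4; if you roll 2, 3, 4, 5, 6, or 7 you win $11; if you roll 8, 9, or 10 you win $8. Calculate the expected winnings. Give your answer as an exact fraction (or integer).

E[payout] = (1/10)·4 + (3/10)·8 + (3/5)·11 = 47/5

47/5 dollars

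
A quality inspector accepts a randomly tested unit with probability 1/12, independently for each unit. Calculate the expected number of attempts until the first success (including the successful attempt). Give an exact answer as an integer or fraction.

12

For a geometric distribution, E[trials] = 1/p = 1/(1/12) = 12.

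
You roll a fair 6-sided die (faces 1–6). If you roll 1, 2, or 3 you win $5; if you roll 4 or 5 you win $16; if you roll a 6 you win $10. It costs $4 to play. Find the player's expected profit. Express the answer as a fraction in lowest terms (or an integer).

11/2 dollars

E[payout] = (1/2)·5 + (1/6)·10 + (1/3)·16 = 19/2
Expected profit = 19/2 − 4 = 11/2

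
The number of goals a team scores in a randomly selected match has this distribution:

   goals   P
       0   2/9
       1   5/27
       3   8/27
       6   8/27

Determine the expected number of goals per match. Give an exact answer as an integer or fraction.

E[X] = (2/9)·0 + (5/27)·1 + (8/27)·3 + (8/27)·6
     = 77/27

77/27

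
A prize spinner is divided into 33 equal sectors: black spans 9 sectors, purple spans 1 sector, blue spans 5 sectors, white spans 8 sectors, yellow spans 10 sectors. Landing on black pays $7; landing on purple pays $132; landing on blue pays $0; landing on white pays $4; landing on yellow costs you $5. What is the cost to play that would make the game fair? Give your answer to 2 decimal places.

$5.36

E[payout] = (9/33)·7 + (1/33)·132 + (5/33)·0 + (8/33)·4 + (10/33)·(-5) = 59/11
Fair fee = E[payout] = 59/11 ≈ $5.36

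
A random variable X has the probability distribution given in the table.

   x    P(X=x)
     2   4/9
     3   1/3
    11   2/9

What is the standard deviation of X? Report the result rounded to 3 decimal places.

E[X] = 13/3, E[X²] = 95/3
Var(X) = E[X²] − (E[X])² = 95/3 − 169/9 = 116/9
SD(X) = √(116/9) ≈ 3.590

3.590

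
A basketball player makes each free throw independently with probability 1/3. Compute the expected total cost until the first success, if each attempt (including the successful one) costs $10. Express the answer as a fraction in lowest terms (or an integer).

$30

E[#attempts] = 1/p = 3; E[cost] = 10·3 = 30.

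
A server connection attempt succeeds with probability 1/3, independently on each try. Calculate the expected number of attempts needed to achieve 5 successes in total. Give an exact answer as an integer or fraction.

By linearity (sum of 5 independent geometric waits), E[trials] = 5/p = 5/(1/3) = 15.

15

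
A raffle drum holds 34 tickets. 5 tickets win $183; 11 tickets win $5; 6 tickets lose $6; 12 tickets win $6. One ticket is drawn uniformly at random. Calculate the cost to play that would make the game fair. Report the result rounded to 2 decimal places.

E[payout] = (5/34)·183 + (11/34)·5 + (6/34)·(-6) + (12/34)·6 = 503/17
Fair fee = E[payout] = 503/17 ≈ $29.59

$29.59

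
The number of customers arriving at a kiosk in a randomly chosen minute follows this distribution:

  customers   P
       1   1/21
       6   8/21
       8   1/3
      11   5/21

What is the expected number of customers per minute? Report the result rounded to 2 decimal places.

E[X] = (1/21)·1 + (8/21)·6 + (1/3)·8 + (5/21)·11
     = 160/21 ≈ 7.62

7.62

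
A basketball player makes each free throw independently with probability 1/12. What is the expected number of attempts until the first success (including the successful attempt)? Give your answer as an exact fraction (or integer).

For a geometric distribution, E[trials] = 1/p = 1/(1/12) = 12.

12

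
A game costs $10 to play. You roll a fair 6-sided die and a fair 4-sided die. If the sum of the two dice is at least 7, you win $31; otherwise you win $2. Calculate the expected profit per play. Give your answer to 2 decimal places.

E[payout] = (7/12)·2 + (5/12)·31 = 169/12
Expected profit = 169/12 − 10 = 49/12 ≈ $4.08

$4.08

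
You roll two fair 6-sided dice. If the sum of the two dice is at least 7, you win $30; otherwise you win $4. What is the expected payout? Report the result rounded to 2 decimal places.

$19.17

E[payout] = (5/12)·4 + (7/12)·30 = 115/6
≈ $19.17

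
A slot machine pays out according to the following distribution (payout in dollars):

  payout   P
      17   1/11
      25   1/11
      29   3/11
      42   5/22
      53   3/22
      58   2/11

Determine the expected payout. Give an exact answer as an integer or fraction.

859/22 dollars

E[X] = (1/11)·17 + (1/11)·25 + (3/11)·29 + (5/22)·42 + (3/22)·53 + (2/11)·58
     = 859/22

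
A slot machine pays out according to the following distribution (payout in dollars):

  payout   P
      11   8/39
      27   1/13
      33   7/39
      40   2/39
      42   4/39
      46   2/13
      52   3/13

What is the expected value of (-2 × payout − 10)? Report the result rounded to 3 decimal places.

E[-2x-10] = (8/39)·(-32) + (1/13)·(-64) + (7/39)·(-76) + (2/39)·(-90) + (4/39)·(-94) + (2/13)·(-102) + (3/13)·(-114)
     = -1058/13 ≈ -81.385

-81.385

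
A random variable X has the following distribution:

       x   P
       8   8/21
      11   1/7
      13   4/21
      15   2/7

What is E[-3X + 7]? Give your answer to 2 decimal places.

E[-3x+7] = (8/21)·(-17) + (1/7)·(-26) + (4/21)·(-32) + (2/7)·(-38)
     = -190/7 ≈ -27.14

-27.14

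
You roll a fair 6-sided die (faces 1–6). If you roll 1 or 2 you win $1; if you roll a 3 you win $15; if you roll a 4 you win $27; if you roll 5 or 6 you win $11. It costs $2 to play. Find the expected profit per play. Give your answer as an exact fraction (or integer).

E[payout] = (1/3)·1 + (1/3)·11 + (1/6)·15 + (1/6)·27 = 11
Expected profit = 11 − 2 = 9

$9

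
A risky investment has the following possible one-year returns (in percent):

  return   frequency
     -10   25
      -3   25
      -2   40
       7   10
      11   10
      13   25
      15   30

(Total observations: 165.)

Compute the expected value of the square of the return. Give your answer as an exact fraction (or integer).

Total = 165, so P(return=-10) = 25/165, etc.
E[X²] = (5/33)·100 + (5/33)·9 + (8/33)·4 + (2/33)·49 + (2/33)·121 + (5/33)·169 + (2/11)·225
     = 3112/33

3112/33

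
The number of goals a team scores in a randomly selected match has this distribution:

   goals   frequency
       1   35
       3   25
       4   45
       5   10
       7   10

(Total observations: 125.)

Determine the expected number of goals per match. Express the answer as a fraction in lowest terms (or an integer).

Total = 125, so P(goals=1) = 35/125, etc.
E[X] = (7/25)·1 + (1/5)·3 + (9/25)·4 + (2/25)·5 + (2/25)·7
     = 82/25

82/25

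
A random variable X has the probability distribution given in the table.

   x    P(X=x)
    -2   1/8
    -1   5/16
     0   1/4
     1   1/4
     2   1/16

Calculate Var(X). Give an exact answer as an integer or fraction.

E[X] = (1/8)·(-2) + (5/16)·(-1) + (1/4)·0 + (1/4)·1 + (1/16)·2 = -3/16
E[X²] = (1/8)·4 + (5/16)·1 + (1/4)·0 + (1/4)·1 + (1/16)·4 = 21/16
Var(X) = 21/16 − (-3/16)² = 327/256

327/256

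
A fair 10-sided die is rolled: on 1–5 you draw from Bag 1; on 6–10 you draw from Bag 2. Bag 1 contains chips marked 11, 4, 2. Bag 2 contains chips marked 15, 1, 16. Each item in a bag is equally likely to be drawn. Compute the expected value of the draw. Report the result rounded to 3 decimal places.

E[X | Bag 1] = (11 + 4 + 2)/3 = 17/3
E[X | Bag 2] = (15 + 1 + 16)/3 = 32/3
E[X] = (1/2)·17/3 + (1/2)·32/3 = 49/6 ≈ 8.167

8.167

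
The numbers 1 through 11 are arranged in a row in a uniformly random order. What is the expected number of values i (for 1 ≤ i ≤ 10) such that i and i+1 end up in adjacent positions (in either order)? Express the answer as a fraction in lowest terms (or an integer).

For each i ∈ {1,…,10}, let Xᵢ = 1 if i and i+1 are adjacent. P(Xᵢ=1) = 2·(11−1)!/11! = 2/11.
By linearity, E[ΣXᵢ] = (10)·(2/11) = 20/11.

20/11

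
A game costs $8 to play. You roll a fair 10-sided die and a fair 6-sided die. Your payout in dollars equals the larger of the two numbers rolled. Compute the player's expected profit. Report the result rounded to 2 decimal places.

-$1.92

Distribution of the larger of the two numbers rolled: 1 w.p. 1/60, 2 w.p. 1/20, 3 w.p. 1/12, 4 w.p. 7/60, 5 w.p. 3/20, 6 w.p. 11/60, …
E[payout] = (1/60)·1 + (1/20)·2 + (1/12)·3 + (7/60)·4 + (3/20)·5 + (11/60)·6 + (1/10)·7 + (1/10)·8 + (1/10)·9 + (1/10)·10 = 73/12
Expected profit = 73/12 − 8 = -23/12 ≈ -$1.92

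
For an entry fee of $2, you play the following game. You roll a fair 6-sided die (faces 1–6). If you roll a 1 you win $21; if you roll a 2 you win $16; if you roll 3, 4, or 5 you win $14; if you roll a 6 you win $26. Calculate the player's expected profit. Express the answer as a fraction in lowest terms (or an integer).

E[payout] = (1/2)·14 + (1/6)·16 + (1/6)·21 + (1/6)·26 = 35/2
Expected profit = 35/2 − 2 = 31/2

31/2 dollars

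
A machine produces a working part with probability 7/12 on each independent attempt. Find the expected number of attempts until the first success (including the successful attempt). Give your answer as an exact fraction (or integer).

12/7

For a geometric distribution, E[trials] = 1/p = 1/(7/12) = 12/7.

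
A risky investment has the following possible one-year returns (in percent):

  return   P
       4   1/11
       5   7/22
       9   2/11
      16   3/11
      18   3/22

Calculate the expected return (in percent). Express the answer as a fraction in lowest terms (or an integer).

229/22

E[X] = (1/11)·4 + (7/22)·5 + (2/11)·9 + (3/11)·16 + (3/22)·18
     = 229/22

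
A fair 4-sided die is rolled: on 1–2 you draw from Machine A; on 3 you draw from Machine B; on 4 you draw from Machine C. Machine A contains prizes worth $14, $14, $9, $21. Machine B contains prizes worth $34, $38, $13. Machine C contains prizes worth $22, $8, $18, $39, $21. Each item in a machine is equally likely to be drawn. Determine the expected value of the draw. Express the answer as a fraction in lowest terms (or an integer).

E[X | Machine A] = (14 + 14 + 9 + 21)/4 = 29/2
E[X | Machine B] = (34 + 38 + 13)/3 = 85/3
E[X | Machine C] = (22 + 8 + 18 + 39 + 21)/5 = 108/5
E[X] = (1/2)·29/2 + (1/4)·85/3 + (1/4)·108/5 = 296/15

296/15 dollars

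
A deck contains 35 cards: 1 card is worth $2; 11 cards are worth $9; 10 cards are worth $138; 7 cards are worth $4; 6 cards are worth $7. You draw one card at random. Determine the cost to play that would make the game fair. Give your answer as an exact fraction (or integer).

1551/35 dollars

E[payout] = (1/35)·2 + (11/35)·9 + (10/35)·138 + (7/35)·4 + (6/35)·7 = 1551/35
Fair fee = E[payout] = 1551/35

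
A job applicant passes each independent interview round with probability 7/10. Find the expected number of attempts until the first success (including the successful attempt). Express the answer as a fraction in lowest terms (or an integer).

10/7

For a geometric distribution, E[trials] = 1/p = 1/(7/10) = 10/7.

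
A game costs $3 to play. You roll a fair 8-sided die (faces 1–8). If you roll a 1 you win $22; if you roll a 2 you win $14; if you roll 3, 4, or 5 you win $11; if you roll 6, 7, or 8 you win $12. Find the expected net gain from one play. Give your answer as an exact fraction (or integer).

81/8 dollars

E[payout] = (3/8)·11 + (3/8)·12 + (1/8)·14 + (1/8)·22 = 105/8
Expected profit = 105/8 − 3 = 81/8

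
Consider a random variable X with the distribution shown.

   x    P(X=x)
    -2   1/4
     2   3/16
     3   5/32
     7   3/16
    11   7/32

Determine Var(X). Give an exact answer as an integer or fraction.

5711/256

E[X] = (1/4)·(-2) + (3/16)·2 + (5/32)·3 + (3/16)·7 + (7/32)·11 = 65/16
E[X²] = (1/4)·4 + (3/16)·4 + (5/32)·9 + (3/16)·49 + (7/32)·121 = 621/16
Var(X) = 621/16 − (65/16)² = 5711/256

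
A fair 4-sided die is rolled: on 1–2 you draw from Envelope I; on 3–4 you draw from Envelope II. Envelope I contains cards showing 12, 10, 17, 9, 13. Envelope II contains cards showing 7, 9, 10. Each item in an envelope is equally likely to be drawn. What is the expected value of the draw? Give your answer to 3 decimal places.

10.433

E[X | Envelope I] = (12 + 10 + 17 + 9 + 13)/5 = 61/5
E[X | Envelope II] = (7 + 9 + 10)/3 = 26/3
E[X] = (1/2)·61/5 + (1/2)·26/3 = 313/30 ≈ 10.433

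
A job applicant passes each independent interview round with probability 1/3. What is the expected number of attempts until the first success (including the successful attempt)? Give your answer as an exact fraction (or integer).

3

For a geometric distribution, E[trials] = 1/p = 1/(1/3) = 3.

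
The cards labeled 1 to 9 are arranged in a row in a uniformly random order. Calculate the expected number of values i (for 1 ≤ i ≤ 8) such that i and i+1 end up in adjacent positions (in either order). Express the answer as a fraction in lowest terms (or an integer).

16/9

For each i ∈ {1,…,8}, let Xᵢ = 1 if i and i+1 are adjacent. P(Xᵢ=1) = 2·(9−1)!/9! = 2/9.
By linearity, E[ΣXᵢ] = (8)·(2/9) = 16/9.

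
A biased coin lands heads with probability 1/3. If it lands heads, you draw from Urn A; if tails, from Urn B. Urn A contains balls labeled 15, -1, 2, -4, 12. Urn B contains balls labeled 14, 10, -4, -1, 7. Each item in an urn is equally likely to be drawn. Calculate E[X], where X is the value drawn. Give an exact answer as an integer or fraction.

E[X | Urn A] = (15 − 1 + 2 − 4 + 12)/5 = 24/5
E[X | Urn B] = (14 + 10 − 4 − 1 + 7)/5 = 26/5
E[X] = (1/3)·24/5 + (2/3)·26/5 = 76/15

76/15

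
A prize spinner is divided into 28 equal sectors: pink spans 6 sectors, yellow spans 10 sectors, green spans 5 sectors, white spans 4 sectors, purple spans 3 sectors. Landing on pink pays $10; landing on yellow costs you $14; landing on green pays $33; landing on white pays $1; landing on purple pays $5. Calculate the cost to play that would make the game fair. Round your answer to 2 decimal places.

$3.71

E[payout] = (6/28)·10 + (10/28)·(-14) + (5/28)·33 + (4/28)·1 + (3/28)·5 = 26/7
Fair fee = E[payout] = 26/7 ≈ $3.71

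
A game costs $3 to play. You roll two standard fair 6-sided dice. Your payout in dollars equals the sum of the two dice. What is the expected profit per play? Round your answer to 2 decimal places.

Distribution of the sum of the two dice: 2 w.p. 1/36, 3 w.p. 1/18, 4 w.p. 1/12, 5 w.p. 1/9, 6 w.p. 5/36, 7 w.p. 1/6, …
E[payout] = (1/36)·2 + (1/18)·3 + (1/12)·4 + (1/9)·5 + (5/36)·6 + (1/6)·7 + (5/36)·8 + (1/9)·9 + (1/12)·10 + (1/18)·11 + (1/36)·12 = 7
Expected profit = 7 − 3 = 4 ≈ $4.00

$4.00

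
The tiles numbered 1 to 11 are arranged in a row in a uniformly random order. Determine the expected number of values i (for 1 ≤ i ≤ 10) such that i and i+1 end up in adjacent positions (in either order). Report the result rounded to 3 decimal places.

For each i ∈ {1,…,10}, let Xᵢ = 1 if i and i+1 are adjacent. P(Xᵢ=1) = 2·(11−1)!/11! = 2/11.
By linearity, E[ΣXᵢ] = (10)·(2/11) = 20/11.
≈ 1.818

1.818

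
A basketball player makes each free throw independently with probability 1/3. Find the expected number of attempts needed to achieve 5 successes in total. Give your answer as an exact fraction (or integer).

15

By linearity (sum of 5 independent geometric waits), E[trials] = 5/p = 5/(1/3) = 15.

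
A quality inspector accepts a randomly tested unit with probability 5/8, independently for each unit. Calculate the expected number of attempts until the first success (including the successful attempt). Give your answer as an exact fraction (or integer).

For a geometric distribution, E[trials] = 1/p = 1/(5/8) = 8/5.

8/5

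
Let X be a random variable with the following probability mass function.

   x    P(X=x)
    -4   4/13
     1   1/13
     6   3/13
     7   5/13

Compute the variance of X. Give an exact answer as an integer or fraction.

3990/169

E[X] = (4/13)·(-4) + (1/13)·1 + (3/13)·6 + (5/13)·7 = 38/13
E[X²] = (4/13)·16 + (1/13)·1 + (3/13)·36 + (5/13)·49 = 418/13
Var(X) = 418/13 − (38/13)² = 3990/169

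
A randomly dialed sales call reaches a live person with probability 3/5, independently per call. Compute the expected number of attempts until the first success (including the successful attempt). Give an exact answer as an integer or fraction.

5/3

For a geometric distribution, E[trials] = 1/p = 1/(3/5) = 5/3.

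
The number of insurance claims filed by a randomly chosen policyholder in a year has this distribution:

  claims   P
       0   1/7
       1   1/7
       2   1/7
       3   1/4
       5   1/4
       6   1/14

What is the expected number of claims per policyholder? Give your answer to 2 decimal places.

E[X] = (1/7)·0 + (1/7)·1 + (1/7)·2 + (1/4)·3 + (1/4)·5 + (1/14)·6
     = 20/7 ≈ 2.86

2.86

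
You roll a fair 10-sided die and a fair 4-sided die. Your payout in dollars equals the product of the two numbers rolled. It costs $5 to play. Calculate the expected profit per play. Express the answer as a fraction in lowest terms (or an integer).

Distribution of the product of the two numbers rolled: 1 w.p. 1/40, 2 w.p. 1/20, 3 w.p. 1/20, 4 w.p. 3/40, 5 w.p. 1/40, 6 w.p. 3/40, …
E[payout] = (1/40)·1 + (1/20)·2 + (1/20)·3 + (3/40)·4 + (1/40)·5 + (3/40)·6 + (1/40)·7 + (3/40)·8 + (1/20)·9 + (1/20)·10 + (3/40)·12 + (1/40)·14 + (1/40)·15 + (1/20)·16 + (1/20)·18 + (1/20)·20 + (1/40)·21 + (1/20)·24 + (1/40)·27 + (1/40)·28 + (1/40)·30 + (1/40)·32 + (1/40)·36 + (1/40)·40 = 55/4
Expected profit = 55/4 − 5 = 35/4

35/4 dollars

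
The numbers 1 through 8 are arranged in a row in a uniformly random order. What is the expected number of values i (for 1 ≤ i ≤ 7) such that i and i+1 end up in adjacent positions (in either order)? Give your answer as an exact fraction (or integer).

7/4

For each i ∈ {1,…,7}, let Xᵢ = 1 if i and i+1 are adjacent. P(Xᵢ=1) = 2·(8−1)!/8! = 2/8.
By linearity, E[ΣXᵢ] = (7)·(2/8) = 7/4.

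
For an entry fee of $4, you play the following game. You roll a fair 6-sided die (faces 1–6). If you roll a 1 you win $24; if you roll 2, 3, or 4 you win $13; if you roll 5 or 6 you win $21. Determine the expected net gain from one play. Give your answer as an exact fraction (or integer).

E[payout] = (1/2)·13 + (1/3)·21 + (1/6)·24 = 35/2
Expected profit = 35/2 − 4 = 27/2

27/2 dollars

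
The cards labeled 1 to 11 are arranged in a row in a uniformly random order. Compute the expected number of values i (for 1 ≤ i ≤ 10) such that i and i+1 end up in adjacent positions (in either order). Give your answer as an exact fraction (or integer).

For each i ∈ {1,…,10}, let Xᵢ = 1 if i and i+1 are adjacent. P(Xᵢ=1) = 2·(11−1)!/11! = 2/11.
By linearity, E[ΣXᵢ] = (10)·(2/11) = 20/11.

20/11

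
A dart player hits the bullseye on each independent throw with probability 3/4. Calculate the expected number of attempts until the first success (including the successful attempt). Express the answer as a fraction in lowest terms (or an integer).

For a geometric distribution, E[trials] = 1/p = 1/(3/4) = 4/3.

4/3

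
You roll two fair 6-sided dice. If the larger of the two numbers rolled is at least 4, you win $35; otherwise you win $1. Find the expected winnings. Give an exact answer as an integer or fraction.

53/2 dollars

E[payout] = (1/4)·1 + (3/4)·35 = 53/2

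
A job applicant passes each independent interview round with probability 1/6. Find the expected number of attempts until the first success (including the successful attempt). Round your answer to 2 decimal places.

6.00

For a geometric distribution, E[trials] = 1/p = 1/(1/6) = 6.
≈ 6.00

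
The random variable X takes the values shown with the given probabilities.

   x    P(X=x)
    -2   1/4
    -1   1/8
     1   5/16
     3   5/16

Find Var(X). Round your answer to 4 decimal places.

3.8594

E[X] = (1/4)·(-2) + (1/8)·(-1) + (5/16)·1 + (5/16)·3 = 5/8
E[X²] = (1/4)·4 + (1/8)·1 + (5/16)·1 + (5/16)·9 = 17/4
Var(X) = 17/4 − (5/8)² = 247/64 ≈ 3.8594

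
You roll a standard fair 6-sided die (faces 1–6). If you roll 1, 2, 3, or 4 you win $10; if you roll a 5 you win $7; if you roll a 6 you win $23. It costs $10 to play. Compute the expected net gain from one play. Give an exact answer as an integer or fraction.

E[payout] = (1/6)·7 + (2/3)·10 + (1/6)·23 = 35/3
Expected profit = 35/3 − 10 = 5/3

5/3 dollars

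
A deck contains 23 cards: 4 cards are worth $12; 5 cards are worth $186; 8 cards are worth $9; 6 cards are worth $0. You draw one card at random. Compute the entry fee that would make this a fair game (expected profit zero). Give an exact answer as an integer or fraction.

E[payout] = (4/23)·12 + (5/23)·186 + (8/23)·9 + (6/23)·0 = 1050/23
Fair fee = E[payout] = 1050/23

1050/23 dollars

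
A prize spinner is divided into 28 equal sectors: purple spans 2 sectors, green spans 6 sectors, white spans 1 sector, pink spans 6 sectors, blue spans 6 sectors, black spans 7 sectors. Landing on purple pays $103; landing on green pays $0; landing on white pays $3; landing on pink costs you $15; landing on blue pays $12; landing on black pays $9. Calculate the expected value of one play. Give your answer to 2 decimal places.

$9.07

E[payout] = (2/28)·103 + (6/28)·0 + (1/28)·3 + (6/28)·(-15) + (6/28)·12 + (7/28)·9 = 127/14
≈ $9.07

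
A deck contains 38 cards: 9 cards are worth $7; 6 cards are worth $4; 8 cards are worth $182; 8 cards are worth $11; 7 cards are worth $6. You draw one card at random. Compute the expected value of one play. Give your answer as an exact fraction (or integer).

E[payout] = (9/38)·7 + (6/38)·4 + (8/38)·182 + (8/38)·11 + (7/38)·6 = 1673/38

1673/38 dollars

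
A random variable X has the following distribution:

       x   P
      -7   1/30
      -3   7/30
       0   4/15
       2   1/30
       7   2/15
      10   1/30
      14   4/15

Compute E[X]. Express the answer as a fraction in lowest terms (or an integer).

62/15

E[X] = (1/30)·(-7) + (7/30)·(-3) + (4/15)·0 + (1/30)·2 + (2/15)·7 + (1/30)·10 + (4/15)·14
     = 62/15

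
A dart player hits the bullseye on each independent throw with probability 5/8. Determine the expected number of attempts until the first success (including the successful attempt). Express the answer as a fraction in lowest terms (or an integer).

8/5

For a geometric distribution, E[trials] = 1/p = 1/(5/8) = 8/5.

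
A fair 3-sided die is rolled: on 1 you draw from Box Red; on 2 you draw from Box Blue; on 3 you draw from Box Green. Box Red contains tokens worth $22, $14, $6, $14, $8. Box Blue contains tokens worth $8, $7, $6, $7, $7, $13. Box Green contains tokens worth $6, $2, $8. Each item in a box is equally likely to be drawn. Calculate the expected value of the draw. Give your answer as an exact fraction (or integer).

E[X | Box Red] = (22 + 14 + 6 + 14 + 8)/5 = 64/5
E[X | Box Blue] = (8 + 7 + 6 + 7 + 7 + 13)/6 = 8
E[X | Box Green] = (6 + 2 + 8)/3 = 16/3
E[X] = (1/3)·64/5 + (1/3)·8 + (1/3)·16/3 = 392/45

392/45 dollars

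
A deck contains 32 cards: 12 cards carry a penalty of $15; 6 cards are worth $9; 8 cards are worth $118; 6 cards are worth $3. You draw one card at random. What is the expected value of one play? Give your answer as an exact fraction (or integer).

209/8 dollars

E[payout] = (12/32)·(-15) + (6/32)·9 + (8/32)·118 + (6/32)·3 = 209/8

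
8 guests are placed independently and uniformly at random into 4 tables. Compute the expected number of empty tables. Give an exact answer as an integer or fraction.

Let Xⱼ=1 if table j is empty. P(Xⱼ=1) = ((4-1)/4)^8 = 6561/65536.
By linearity, E[#empty] = 4·6561/65536 = 6561/16384.

6561/16384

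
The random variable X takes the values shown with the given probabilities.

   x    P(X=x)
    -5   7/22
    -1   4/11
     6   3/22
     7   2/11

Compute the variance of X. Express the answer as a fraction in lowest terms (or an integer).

E[X] = (7/22)·(-5) + (4/11)·(-1) + (3/22)·6 + (2/11)·7 = 3/22
E[X²] = (7/22)·25 + (4/11)·1 + (3/22)·36 + (2/11)·49 = 487/22
Var(X) = 487/22 − (3/22)² = 10705/484

10705/484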